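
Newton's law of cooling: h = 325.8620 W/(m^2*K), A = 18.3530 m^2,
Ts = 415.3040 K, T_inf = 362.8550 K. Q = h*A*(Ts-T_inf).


dT = 52.4490 K
Q = 325.8620 * 18.3530 * 52.4490 = 313673.6197 W

313673.6197 W


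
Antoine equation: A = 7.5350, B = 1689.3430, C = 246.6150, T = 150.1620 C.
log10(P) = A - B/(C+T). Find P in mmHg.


C+T = 396.7770
B/(C+T) = 4.2577
log10(P) = 7.5350 - 4.2577 = 3.2773
P = 10^3.2773 = 1893.8099 mmHg

1893.8099 mmHg


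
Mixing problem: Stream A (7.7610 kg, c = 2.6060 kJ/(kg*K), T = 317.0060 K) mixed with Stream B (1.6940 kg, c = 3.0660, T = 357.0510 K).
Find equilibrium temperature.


num = 8265.9519
den = 25.4190
Tf = 325.1883 K

325.1883 K


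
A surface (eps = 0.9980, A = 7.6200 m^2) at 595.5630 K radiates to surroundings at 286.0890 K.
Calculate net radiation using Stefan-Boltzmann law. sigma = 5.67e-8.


T^4 = 1.2581e+11
Tsurr^4 = 6.6989e+09
Q = 0.9980 * 5.67e-8 * 7.6200 * 1.1911e+11 = 51358.9543 W

51358.9543 W


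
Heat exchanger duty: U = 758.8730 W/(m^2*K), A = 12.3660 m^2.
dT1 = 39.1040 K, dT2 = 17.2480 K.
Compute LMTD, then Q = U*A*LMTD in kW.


LMTD = 26.7016 K
Q = 758.8730 * 12.3660 * 26.7016 = 250573.5255 W = 250.5735 kW

250.5735 kW


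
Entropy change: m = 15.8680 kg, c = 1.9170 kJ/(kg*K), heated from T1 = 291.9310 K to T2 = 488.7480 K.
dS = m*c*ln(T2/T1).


T2/T1 = 1.6742
ln(T2/T1) = 0.5153
dS = 15.8680 * 1.9170 * 0.5153 = 15.6758 kJ/K

15.6758 kJ/K


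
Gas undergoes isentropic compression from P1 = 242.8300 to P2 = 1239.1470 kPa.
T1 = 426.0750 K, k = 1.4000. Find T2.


(k-1)/k = 0.2857
(P2/P1)^exp = 1.5931
T2 = 426.0750 * 1.5931 = 678.7666 K

678.7666 K


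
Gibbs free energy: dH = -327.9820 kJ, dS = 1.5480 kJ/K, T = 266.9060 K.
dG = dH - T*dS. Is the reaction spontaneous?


T*dS = 266.9060 * 1.5480 = 413.1705 kJ
dG = -327.9820 - 413.1705 = -741.1525 kJ (spontaneous)

dG = -741.1525 kJ, spontaneous


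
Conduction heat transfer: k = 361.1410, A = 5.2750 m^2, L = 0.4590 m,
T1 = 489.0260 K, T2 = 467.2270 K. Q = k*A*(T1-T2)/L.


dT = 21.7990 K
Q = 361.1410 * 5.2750 * 21.7990 / 0.4590 = 90473.8655 W

90473.8655 W


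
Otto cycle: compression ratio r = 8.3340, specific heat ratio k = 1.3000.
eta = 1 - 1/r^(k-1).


r^(k-1) = 1.8891
eta = 1 - 1/1.8891 = 0.4706 = 47.0649%

47.0649%


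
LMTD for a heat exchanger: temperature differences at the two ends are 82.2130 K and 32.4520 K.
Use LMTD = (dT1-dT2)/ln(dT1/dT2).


dT1/dT2 = 2.5334
ln(dT1/dT2) = 0.9296
LMTD = 49.7610 / 0.9296 = 53.5323 K

53.5323 K


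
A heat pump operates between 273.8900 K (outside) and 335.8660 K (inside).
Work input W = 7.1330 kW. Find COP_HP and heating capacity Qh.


COP = 335.8660 / 61.9760 = 5.4193
Qh = 5.4193 * 7.1330 = 38.6558 kW

COP = 5.4193, Qh = 38.6558 kW


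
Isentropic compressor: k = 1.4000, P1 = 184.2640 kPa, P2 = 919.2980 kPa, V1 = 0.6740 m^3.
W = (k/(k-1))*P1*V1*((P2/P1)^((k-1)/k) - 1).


(k-1)/k = 0.2857
(P2/P1)^exp = 1.5828
W = 3.5000 * 184.2640 * 0.6740 * (1.5828 - 1) = 253.3420 kJ

253.3420 kJ


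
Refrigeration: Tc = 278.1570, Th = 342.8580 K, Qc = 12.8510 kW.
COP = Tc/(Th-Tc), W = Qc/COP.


COP = 278.1570 / 64.7010 = 4.2991
W = 12.8510 / 4.2991 = 2.9892 kW

COP = 4.2991, W = 2.9892 kW


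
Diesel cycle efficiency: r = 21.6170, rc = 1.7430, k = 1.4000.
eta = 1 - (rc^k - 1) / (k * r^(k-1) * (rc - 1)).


r^(k-1) = 3.4192
rc^k = 2.1768
eta = 0.6691 = 66.9125%

66.9125%


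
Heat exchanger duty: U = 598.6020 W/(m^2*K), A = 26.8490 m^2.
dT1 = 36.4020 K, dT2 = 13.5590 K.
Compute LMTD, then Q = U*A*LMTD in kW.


LMTD = 23.1304 K
Q = 598.6020 * 26.8490 * 23.1304 = 371749.2740 W = 371.7493 kW

371.7493 kW


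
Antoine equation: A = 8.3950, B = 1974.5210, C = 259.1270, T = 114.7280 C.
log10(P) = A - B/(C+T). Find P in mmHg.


C+T = 373.8550
B/(C+T) = 5.2815
log10(P) = 8.3950 - 5.2815 = 3.1135
P = 10^3.1135 = 1298.6270 mmHg

1298.6270 mmHg


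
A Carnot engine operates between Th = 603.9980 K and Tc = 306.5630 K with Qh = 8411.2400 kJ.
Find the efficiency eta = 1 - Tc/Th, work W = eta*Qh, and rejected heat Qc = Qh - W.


eta = 1 - 306.5630/603.9980 = 0.4924
W = 0.4924 * 8411.2400 = 4142.0620 kJ
Qc = 8411.2400 - 4142.0620 = 4269.1780 kJ

eta = 49.2444%, W = 4142.0620 kJ, Qc = 4269.1780 kJ


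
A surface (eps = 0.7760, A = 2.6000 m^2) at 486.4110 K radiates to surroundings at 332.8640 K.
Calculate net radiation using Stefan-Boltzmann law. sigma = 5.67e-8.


T^4 = 5.5978e+10
Tsurr^4 = 1.2276e+10
Q = 0.7760 * 5.67e-8 * 2.6000 * 4.3701e+10 = 4999.3277 W

4999.3277 W


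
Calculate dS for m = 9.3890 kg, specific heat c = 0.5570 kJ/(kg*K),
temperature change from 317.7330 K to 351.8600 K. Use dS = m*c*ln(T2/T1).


T2/T1 = 1.1074
ln(T2/T1) = 0.1020
dS = 9.3890 * 0.5570 * 0.1020 = 0.5335 kJ/K

0.5335 kJ/K


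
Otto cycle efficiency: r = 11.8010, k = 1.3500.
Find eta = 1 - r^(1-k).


r^(k-1) = 2.3723
eta = 1 - 1/2.3723 = 0.5785 = 57.8470%

57.8470%


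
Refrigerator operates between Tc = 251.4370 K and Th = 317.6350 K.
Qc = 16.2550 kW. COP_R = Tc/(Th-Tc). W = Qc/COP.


COP = 251.4370 / 66.1980 = 3.7983
W = 16.2550 / 3.7983 = 4.2796 kW

COP = 3.7983, W = 4.2796 kW


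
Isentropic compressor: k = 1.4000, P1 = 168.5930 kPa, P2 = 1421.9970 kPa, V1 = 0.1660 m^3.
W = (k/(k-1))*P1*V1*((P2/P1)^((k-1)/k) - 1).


(k-1)/k = 0.2857
(P2/P1)^exp = 1.8390
W = 3.5000 * 168.5930 * 0.1660 * (1.8390 - 1) = 82.1849 kJ

82.1849 kJ


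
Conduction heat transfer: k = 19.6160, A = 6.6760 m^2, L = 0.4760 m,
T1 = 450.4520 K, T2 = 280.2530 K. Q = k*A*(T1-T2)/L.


dT = 170.1990 K
Q = 19.6160 * 6.6760 * 170.1990 / 0.4760 = 46824.8972 W

46824.8972 W


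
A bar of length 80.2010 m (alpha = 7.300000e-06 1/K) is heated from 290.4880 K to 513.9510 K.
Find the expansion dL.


dT = 223.4630 K
dL = 7.300000e-06 * 80.2010 * 223.4630 = 0.130830 m
L_final = 80.331830 m

dL = 0.130830 m


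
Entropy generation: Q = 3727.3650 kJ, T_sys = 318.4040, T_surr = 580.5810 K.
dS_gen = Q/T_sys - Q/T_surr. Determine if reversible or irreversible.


dS_sys = 3727.3650/318.4040 = 11.7064 kJ/K
dS_surr = -3727.3650/580.5810 = -6.4201 kJ/K
dS_gen = 11.7064 - 6.4201 = 5.2863 kJ/K (irreversible)

dS_gen = 5.2863 kJ/K, irreversible


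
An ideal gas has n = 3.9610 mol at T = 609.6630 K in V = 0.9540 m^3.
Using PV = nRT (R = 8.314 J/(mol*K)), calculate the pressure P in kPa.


P = nRT/V = 3.9610 * 8.314 * 609.6630 / 0.9540
= 20077.2719 / 0.9540 = 21045.3584 Pa = 21.0454 kPa

21.0454 kPa


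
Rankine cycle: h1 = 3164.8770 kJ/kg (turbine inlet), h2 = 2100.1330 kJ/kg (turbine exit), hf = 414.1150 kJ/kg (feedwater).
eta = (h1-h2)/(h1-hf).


W = 1064.7440 kJ/kg
Q_in = 2750.7620 kJ/kg
eta = 0.3871 = 38.7072%

eta = 38.7072%


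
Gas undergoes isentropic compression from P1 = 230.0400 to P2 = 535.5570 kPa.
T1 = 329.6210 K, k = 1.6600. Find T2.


(k-1)/k = 0.3976
(P2/P1)^exp = 1.3993
T2 = 329.6210 * 1.3993 = 461.2448 K

461.2448 K


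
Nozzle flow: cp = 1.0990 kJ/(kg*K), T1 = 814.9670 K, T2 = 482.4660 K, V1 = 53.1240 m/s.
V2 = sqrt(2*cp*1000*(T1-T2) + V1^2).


dT = 332.5010 K
2*cp*1000*dT = 730837.1980
V1^2 = 2822.1594
V2 = sqrt(733659.3574) = 856.5392 m/s

856.5392 m/s


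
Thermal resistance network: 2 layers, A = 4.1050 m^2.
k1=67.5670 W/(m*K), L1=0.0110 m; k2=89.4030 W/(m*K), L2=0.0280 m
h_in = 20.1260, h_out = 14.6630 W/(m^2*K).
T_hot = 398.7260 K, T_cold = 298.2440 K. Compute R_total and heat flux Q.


R_conv_in = 1/(20.1260*4.1050) = 0.0121
R_1 = 0.0110/(67.5670*4.1050) = 3.9659e-05
R_2 = 0.0280/(89.4030*4.1050) = 7.6294e-05
R_conv_out = 1/(14.6630*4.1050) = 0.0166
R_total = 0.0288 K/W
Q = 100.4820 / 0.0288 = 3484.8955 W

R_total = 0.0288 K/W, Q = 3484.8955 W


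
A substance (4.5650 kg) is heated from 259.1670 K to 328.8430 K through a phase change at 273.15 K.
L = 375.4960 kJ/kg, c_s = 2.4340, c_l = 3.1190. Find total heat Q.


Q1 (sensible, solid) = 4.5650 * 2.4340 * 13.9830 = 155.3680 kJ
Q2 (latent) = 4.5650 * 375.4960 = 1714.1392 kJ
Q3 (sensible, liquid) = 4.5650 * 3.1190 * 55.6930 = 792.9700 kJ
Q_total = 2662.4773 kJ

2662.4773 kJ


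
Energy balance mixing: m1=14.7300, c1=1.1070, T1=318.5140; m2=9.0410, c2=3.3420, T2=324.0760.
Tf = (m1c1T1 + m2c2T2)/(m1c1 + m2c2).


num = 14985.6878
den = 46.5211
Tf = 322.1265 K

322.1265 K


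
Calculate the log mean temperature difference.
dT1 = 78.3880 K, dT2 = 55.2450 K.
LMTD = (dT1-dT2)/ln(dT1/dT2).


dT1/dT2 = 1.4189
ln(dT1/dT2) = 0.3499
LMTD = 23.1430 / 0.3499 = 66.1431 K

66.1431 K


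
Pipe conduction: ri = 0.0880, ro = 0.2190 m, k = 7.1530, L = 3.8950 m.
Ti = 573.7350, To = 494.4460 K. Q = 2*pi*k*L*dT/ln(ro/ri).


dT = 79.2890 K
ln(ro/ri) = 0.9117
Q = 2*pi*7.1530*3.8950*79.2890 / 0.9117 = 15223.6892 W

15223.6892 W


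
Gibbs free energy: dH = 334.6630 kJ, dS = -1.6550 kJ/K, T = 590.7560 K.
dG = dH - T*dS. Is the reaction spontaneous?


T*dS = 590.7560 * -1.6550 = -977.7012 kJ
dG = 334.6630 + 977.7012 = 1312.3642 kJ (non-spontaneous)

dG = 1312.3642 kJ, non-spontaneous


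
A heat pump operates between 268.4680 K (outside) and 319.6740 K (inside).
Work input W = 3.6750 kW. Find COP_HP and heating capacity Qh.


COP = 319.6740 / 51.2060 = 6.2429
Qh = 6.2429 * 3.6750 = 22.9427 kW

COP = 6.2429, Qh = 22.9427 kW


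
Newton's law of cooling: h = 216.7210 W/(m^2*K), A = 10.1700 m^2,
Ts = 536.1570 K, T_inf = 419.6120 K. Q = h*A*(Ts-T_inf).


dT = 116.5450 K
Q = 216.7210 * 10.1700 * 116.5450 = 256871.3068 W

256871.3068 W


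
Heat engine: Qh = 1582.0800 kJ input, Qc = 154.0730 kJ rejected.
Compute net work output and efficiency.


W = 1582.0800 - 154.0730 = 1428.0070 kJ
eta = 1428.0070 / 1582.0800 = 0.9026 = 90.2614%

W = 1428.0070 kJ, eta = 90.2614%


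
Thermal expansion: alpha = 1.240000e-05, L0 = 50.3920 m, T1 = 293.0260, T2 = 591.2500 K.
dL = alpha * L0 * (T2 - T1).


dT = 298.2240 K
dL = 1.240000e-05 * 50.3920 * 298.2240 = 0.186348 m
L_final = 50.578348 m

dL = 0.186348 m


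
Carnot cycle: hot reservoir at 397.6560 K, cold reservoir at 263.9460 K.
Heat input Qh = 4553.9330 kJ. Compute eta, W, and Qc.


eta = 1 - 263.9460/397.6560 = 0.3362
W = 0.3362 * 4553.9330 = 1531.2390 kJ
Qc = 4553.9330 - 1531.2390 = 3022.6940 kJ

eta = 33.6245%, W = 1531.2390 kJ, Qc = 3022.6940 kJ


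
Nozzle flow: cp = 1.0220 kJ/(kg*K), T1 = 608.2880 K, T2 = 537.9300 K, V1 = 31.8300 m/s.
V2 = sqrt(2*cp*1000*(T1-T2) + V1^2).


dT = 70.3580 K
2*cp*1000*dT = 143811.7520
V1^2 = 1013.1489
V2 = sqrt(144824.9009) = 380.5587 m/s

380.5587 m/s


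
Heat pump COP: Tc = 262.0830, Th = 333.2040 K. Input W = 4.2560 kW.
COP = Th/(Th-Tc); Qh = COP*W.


COP = 333.2040 / 71.1210 = 4.6850
Qh = 4.6850 * 4.2560 = 19.9395 kW

COP = 4.6850, Qh = 19.9395 kW


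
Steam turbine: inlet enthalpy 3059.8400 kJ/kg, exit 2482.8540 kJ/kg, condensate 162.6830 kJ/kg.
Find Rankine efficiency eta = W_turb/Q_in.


W = 576.9860 kJ/kg
Q_in = 2897.1570 kJ/kg
eta = 0.1992 = 19.9156%

eta = 19.9156%


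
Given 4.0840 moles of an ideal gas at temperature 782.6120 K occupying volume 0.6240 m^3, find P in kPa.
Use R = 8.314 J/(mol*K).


P = nRT/V = 4.0840 * 8.314 * 782.6120 / 0.6240
= 26573.1021 / 0.6240 = 42585.0995 Pa = 42.5851 kPa

42.5851 kPa


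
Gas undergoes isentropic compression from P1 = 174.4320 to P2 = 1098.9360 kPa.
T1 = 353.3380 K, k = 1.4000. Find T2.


(k-1)/k = 0.2857
(P2/P1)^exp = 1.6919
T2 = 353.3380 * 1.6919 = 597.8263 K

597.8263 K


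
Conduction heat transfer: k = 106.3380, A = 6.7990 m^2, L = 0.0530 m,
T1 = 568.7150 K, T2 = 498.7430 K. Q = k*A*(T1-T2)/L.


dT = 69.9720 K
Q = 106.3380 * 6.7990 * 69.9720 / 0.0530 = 954513.2182 W

954513.2182 W


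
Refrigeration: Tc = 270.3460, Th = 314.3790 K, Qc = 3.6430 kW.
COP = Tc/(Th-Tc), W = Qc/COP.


COP = 270.3460 / 44.0330 = 6.1396
W = 3.6430 / 6.1396 = 0.5934 kW

COP = 6.1396, W = 0.5934 kW


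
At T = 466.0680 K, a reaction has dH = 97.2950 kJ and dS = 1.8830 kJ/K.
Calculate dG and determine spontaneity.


T*dS = 466.0680 * 1.8830 = 877.6060 kJ
dG = 97.2950 - 877.6060 = -780.3110 kJ (spontaneous)

dG = -780.3110 kJ, spontaneous


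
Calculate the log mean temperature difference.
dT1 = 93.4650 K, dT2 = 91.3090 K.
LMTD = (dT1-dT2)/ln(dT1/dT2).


dT1/dT2 = 1.0236
ln(dT1/dT2) = 0.0233
LMTD = 2.1560 / 0.0233 = 92.3828 K

92.3828 K


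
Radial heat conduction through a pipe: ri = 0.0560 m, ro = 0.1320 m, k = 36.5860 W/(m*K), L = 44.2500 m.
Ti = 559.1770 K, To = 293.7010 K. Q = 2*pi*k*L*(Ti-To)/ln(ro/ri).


dT = 265.4760 K
ln(ro/ri) = 0.8575
Q = 2*pi*36.5860*44.2500*265.4760 / 0.8575 = 3149375.2973 W

3149375.2973 W


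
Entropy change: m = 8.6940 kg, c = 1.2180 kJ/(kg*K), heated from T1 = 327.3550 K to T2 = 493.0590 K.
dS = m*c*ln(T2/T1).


T2/T1 = 1.5062
ln(T2/T1) = 0.4096
dS = 8.6940 * 1.2180 * 0.4096 = 4.3372 kJ/K

4.3372 kJ/K


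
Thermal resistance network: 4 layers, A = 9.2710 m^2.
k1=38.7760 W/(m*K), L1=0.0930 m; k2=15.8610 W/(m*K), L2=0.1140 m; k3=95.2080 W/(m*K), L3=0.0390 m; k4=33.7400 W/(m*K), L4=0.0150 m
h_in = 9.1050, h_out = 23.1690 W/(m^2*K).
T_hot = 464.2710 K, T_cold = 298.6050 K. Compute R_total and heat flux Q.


R_conv_in = 1/(9.1050*9.2710) = 0.0118
R_1 = 0.0930/(38.7760*9.2710) = 0.0003
R_2 = 0.1140/(15.8610*9.2710) = 0.0008
R_3 = 0.0390/(95.2080*9.2710) = 4.4184e-05
R_4 = 0.0150/(33.7400*9.2710) = 4.7953e-05
R_conv_out = 1/(23.1690*9.2710) = 0.0047
R_total = 0.0176 K/W
Q = 165.6660 / 0.0176 = 9397.7900 W

R_total = 0.0176 K/W, Q = 9397.7900 W


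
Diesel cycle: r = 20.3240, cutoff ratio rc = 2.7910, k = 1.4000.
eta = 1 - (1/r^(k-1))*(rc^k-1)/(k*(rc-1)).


r^(k-1) = 3.3358
rc^k = 4.2079
eta = 0.6165 = 61.6477%

61.6477%


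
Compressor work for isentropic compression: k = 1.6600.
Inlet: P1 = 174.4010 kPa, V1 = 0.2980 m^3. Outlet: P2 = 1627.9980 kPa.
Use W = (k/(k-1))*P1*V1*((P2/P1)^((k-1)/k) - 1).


(k-1)/k = 0.3976
(P2/P1)^exp = 2.4305
W = 2.5152 * 174.4010 * 0.2980 * (2.4305 - 1) = 186.9959 kJ

186.9959 kJ


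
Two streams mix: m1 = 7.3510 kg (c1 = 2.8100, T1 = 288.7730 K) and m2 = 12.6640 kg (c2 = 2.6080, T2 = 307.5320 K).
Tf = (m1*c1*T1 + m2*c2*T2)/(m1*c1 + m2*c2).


num = 16122.0629
den = 53.6840
Tf = 300.3140 K

300.3140 K


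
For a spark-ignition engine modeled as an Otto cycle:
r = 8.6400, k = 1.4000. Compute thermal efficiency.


r^(k-1) = 2.3692
eta = 1 - 1/2.3692 = 0.5779 = 57.7920%

57.7920%


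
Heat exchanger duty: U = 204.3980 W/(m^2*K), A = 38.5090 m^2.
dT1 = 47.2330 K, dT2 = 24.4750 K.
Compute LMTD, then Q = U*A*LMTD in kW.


LMTD = 34.6161 K
Q = 204.3980 * 38.5090 * 34.6161 = 272468.5921 W = 272.4686 kW

272.4686 kW


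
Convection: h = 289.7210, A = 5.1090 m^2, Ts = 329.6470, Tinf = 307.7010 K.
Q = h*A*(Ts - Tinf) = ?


dT = 21.9460 K
Q = 289.7210 * 5.1090 * 21.9460 = 32484.1310 W

32484.1310 W


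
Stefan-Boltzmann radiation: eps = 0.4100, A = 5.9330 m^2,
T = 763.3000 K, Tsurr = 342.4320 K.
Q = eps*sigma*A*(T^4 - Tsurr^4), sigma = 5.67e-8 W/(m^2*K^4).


T^4 = 3.3945e+11
Tsurr^4 = 1.3750e+10
Q = 0.4100 * 5.67e-8 * 5.9330 * 3.2570e+11 = 44922.5815 W

44922.5815 W


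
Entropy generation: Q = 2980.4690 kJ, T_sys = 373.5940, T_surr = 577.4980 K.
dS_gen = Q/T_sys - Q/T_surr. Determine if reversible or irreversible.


dS_sys = 2980.4690/373.5940 = 7.9778 kJ/K
dS_surr = -2980.4690/577.4980 = -5.1610 kJ/K
dS_gen = 7.9778 - 5.1610 = 2.8168 kJ/K (irreversible)

dS_gen = 2.8168 kJ/K, irreversible


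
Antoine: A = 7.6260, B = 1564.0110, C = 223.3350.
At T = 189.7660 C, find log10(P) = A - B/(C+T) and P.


C+T = 413.1010
B/(C+T) = 3.7860
log10(P) = 7.6260 - 3.7860 = 3.8400
P = 10^3.8400 = 6917.9004 mmHg

6917.9004 mmHg


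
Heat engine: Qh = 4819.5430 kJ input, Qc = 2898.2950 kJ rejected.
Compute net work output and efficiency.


W = 4819.5430 - 2898.2950 = 1921.2480 kJ
eta = 1921.2480 / 4819.5430 = 0.3986 = 39.8637%

W = 1921.2480 kJ, eta = 39.8637%


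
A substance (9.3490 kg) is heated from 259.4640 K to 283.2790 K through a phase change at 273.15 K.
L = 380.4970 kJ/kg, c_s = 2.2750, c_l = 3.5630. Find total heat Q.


Q1 (sensible, solid) = 9.3490 * 2.2750 * 13.6860 = 291.0872 kJ
Q2 (latent) = 9.3490 * 380.4970 = 3557.2665 kJ
Q3 (sensible, liquid) = 9.3490 * 3.5630 * 10.1290 = 337.4019 kJ
Q_total = 4185.7556 kJ

4185.7556 kJ


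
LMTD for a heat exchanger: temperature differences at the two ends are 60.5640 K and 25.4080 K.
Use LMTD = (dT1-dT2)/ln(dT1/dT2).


dT1/dT2 = 2.3837
ln(dT1/dT2) = 0.8686
LMTD = 35.1560 / 0.8686 = 40.4726 K

40.4726 K


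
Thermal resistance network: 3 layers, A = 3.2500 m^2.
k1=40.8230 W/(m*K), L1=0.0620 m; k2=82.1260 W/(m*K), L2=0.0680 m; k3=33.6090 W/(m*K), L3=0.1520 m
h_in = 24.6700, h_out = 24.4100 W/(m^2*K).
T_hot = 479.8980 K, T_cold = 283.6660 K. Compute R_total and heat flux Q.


R_conv_in = 1/(24.6700*3.2500) = 0.0125
R_1 = 0.0620/(40.8230*3.2500) = 0.0005
R_2 = 0.0680/(82.1260*3.2500) = 0.0003
R_3 = 0.1520/(33.6090*3.2500) = 0.0014
R_conv_out = 1/(24.4100*3.2500) = 0.0126
R_total = 0.0272 K/W
Q = 196.2320 / 0.0272 = 7216.7608 W

R_total = 0.0272 K/W, Q = 7216.7608 W


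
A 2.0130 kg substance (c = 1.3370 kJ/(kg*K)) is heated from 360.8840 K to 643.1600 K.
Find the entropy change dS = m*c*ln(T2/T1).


T2/T1 = 1.7822
ln(T2/T1) = 0.5778
dS = 2.0130 * 1.3370 * 0.5778 = 1.5552 kJ/K

1.5552 kJ/K


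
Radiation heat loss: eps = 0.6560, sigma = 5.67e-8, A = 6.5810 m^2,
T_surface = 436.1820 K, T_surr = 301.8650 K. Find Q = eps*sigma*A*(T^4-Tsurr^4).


T^4 = 3.6197e+10
Tsurr^4 = 8.3033e+09
Q = 0.6560 * 5.67e-8 * 6.5810 * 2.7894e+10 = 6827.8303 W

6827.8303 W


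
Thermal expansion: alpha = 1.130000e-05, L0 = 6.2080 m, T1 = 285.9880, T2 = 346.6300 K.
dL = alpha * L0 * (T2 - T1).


dT = 60.6420 K
dL = 1.130000e-05 * 6.2080 * 60.6420 = 0.004254 m
L_final = 6.212254 m

dL = 0.004254 m


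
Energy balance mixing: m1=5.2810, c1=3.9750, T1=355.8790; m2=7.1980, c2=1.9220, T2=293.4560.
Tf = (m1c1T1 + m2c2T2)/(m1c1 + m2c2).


num = 11530.4365
den = 34.8265
Tf = 331.0820 K

331.0820 K


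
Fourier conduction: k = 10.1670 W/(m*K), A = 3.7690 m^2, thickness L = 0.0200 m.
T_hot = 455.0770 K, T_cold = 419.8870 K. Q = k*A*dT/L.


dT = 35.1900 K
Q = 10.1670 * 3.7690 * 35.1900 / 0.0200 = 67423.0248 W

67423.0248 W


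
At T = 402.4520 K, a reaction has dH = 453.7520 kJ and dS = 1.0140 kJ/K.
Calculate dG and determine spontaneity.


T*dS = 402.4520 * 1.0140 = 408.0863 kJ
dG = 453.7520 - 408.0863 = 45.6657 kJ (non-spontaneous)

dG = 45.6657 kJ, non-spontaneous


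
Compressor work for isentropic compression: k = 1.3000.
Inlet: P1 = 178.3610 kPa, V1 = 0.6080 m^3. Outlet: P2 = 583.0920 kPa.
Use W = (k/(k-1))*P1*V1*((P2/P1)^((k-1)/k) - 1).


(k-1)/k = 0.2308
(P2/P1)^exp = 1.3144
W = 4.3333 * 178.3610 * 0.6080 * (1.3144 - 1) = 147.7274 kJ

147.7274 kJ


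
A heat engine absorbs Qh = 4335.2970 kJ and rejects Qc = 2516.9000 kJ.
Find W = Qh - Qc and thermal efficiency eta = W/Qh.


W = 4335.2970 - 2516.9000 = 1818.3970 kJ
eta = 1818.3970 / 4335.2970 = 0.4194 = 41.9440%

W = 1818.3970 kJ, eta = 41.9440%


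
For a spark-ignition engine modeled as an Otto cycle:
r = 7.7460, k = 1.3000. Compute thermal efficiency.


r^(k-1) = 1.8481
eta = 1 - 1/1.8481 = 0.4589 = 45.8901%

45.8901%


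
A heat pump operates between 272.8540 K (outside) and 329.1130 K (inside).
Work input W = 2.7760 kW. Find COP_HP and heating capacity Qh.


COP = 329.1130 / 56.2590 = 5.8500
Qh = 5.8500 * 2.7760 = 16.2395 kW

COP = 5.8500, Qh = 16.2395 kW


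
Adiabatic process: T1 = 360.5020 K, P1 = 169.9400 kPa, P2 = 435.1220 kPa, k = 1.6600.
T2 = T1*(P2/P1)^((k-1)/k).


(k-1)/k = 0.3976
(P2/P1)^exp = 1.4533
T2 = 360.5020 * 1.4533 = 523.9019 K

523.9019 K


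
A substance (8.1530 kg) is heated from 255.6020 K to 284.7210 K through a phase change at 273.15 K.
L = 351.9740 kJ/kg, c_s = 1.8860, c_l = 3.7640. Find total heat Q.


Q1 (sensible, solid) = 8.1530 * 1.8860 * 17.5480 = 269.8278 kJ
Q2 (latent) = 8.1530 * 351.9740 = 2869.6440 kJ
Q3 (sensible, liquid) = 8.1530 * 3.7640 * 11.5710 = 355.0896 kJ
Q_total = 3494.5615 kJ

3494.5615 kJ


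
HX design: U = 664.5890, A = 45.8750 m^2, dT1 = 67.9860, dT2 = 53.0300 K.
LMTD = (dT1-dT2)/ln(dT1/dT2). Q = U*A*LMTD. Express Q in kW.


LMTD = 60.1987 K
Q = 664.5890 * 45.8750 * 60.1987 = 1835338.4002 W = 1835.3384 kW

1835.3384 kW


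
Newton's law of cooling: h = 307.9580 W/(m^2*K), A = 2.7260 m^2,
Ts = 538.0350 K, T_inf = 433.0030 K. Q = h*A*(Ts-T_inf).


dT = 105.0320 K
Q = 307.9580 * 2.7260 * 105.0320 = 88173.6821 W

88173.6821 W


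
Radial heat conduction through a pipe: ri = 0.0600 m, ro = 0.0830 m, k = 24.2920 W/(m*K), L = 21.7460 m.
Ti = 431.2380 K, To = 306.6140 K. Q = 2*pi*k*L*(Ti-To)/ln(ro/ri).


dT = 124.6240 K
ln(ro/ri) = 0.3245
Q = 2*pi*24.2920*21.7460*124.6240 / 0.3245 = 1274720.0073 W

1274720.0073 W


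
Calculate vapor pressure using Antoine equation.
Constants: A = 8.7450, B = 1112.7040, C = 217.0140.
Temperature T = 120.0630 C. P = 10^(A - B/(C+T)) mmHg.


C+T = 337.0770
B/(C+T) = 3.3010
log10(P) = 8.7450 - 3.3010 = 5.4440
P = 10^5.4440 = 277946.9791 mmHg

277946.9791 mmHg


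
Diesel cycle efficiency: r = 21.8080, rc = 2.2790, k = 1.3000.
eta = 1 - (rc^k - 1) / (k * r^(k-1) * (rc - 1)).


r^(k-1) = 2.5211
rc^k = 2.9179
eta = 0.5425 = 54.2466%

54.2466%


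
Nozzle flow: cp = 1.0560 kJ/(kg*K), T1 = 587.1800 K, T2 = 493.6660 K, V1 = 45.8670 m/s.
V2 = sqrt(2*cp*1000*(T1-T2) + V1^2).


dT = 93.5140 K
2*cp*1000*dT = 197501.5680
V1^2 = 2103.7817
V2 = sqrt(199605.3497) = 446.7721 m/s

446.7721 m/s


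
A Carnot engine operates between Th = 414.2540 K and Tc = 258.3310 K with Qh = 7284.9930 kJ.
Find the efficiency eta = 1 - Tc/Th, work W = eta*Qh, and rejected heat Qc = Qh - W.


eta = 1 - 258.3310/414.2540 = 0.3764
W = 0.3764 * 7284.9930 = 2742.0326 kJ
Qc = 7284.9930 - 2742.0326 = 4542.9604 kJ

eta = 37.6395%, W = 2742.0326 kJ, Qc = 4542.9604 kJ


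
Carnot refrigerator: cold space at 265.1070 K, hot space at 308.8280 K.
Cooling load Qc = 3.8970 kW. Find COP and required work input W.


COP = 265.1070 / 43.7210 = 6.0636
W = 3.8970 / 6.0636 = 0.6427 kW

COP = 6.0636, W = 0.6427 kW


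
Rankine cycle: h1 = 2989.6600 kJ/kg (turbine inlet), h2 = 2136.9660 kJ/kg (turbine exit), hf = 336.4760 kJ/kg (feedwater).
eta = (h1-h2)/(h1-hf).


W = 852.6940 kJ/kg
Q_in = 2653.1840 kJ/kg
eta = 0.3214 = 32.1385%

eta = 32.1385%


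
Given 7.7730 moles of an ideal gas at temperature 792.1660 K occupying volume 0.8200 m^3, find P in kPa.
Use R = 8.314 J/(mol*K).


P = nRT/V = 7.7730 * 8.314 * 792.1660 / 0.8200
= 51193.5075 / 0.8200 = 62431.1067 Pa = 62.4311 kPa

62.4311 kPa


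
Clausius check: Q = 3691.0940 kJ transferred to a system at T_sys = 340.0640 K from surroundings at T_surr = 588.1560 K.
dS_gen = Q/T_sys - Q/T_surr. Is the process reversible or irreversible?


dS_sys = 3691.0940/340.0640 = 10.8541 kJ/K
dS_surr = -3691.0940/588.1560 = -6.2757 kJ/K
dS_gen = 10.8541 - 6.2757 = 4.5784 kJ/K (irreversible)

dS_gen = 4.5784 kJ/K, irreversible


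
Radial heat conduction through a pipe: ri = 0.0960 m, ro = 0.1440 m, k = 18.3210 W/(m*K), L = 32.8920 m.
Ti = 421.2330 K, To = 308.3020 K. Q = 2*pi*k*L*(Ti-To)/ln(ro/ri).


dT = 112.9310 K
ln(ro/ri) = 0.4055
Q = 2*pi*18.3210*32.8920*112.9310 / 0.4055 = 1054578.7382 W

1054578.7382 W


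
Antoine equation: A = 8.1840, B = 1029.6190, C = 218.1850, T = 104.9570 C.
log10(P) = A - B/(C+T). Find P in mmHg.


C+T = 323.1420
B/(C+T) = 3.1863
log10(P) = 8.1840 - 3.1863 = 4.9977
P = 10^4.9977 = 99477.7272 mmHg

99477.7272 mmHg


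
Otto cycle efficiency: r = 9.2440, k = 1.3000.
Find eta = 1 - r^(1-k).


r^(k-1) = 1.9488
eta = 1 - 1/1.9488 = 0.4869 = 48.6853%

48.6853%


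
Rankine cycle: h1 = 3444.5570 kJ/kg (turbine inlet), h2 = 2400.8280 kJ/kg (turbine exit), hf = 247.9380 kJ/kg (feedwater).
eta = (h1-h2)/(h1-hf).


W = 1043.7290 kJ/kg
Q_in = 3196.6190 kJ/kg
eta = 0.3265 = 32.6510%

eta = 32.6510%


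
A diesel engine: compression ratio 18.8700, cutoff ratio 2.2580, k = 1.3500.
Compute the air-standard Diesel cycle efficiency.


r^(k-1) = 2.7959
rc^k = 3.0028
eta = 0.5782 = 57.8202%

57.8202%


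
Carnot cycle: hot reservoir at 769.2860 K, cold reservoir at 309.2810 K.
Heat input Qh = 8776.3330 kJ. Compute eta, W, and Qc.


eta = 1 - 309.2810/769.2860 = 0.5980
W = 0.5980 * 8776.3330 = 5247.9274 kJ
Qc = 8776.3330 - 5247.9274 = 3528.4056 kJ

eta = 59.7964%, W = 5247.9274 kJ, Qc = 3528.4056 kJ


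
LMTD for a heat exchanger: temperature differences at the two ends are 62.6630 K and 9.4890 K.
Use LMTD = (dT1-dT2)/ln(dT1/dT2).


dT1/dT2 = 6.6038
ln(dT1/dT2) = 1.8876
LMTD = 53.1740 / 1.8876 = 28.1696 K

28.1696 K


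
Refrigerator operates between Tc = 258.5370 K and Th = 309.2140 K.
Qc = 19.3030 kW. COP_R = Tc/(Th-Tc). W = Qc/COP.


COP = 258.5370 / 50.6770 = 5.1017
W = 19.3030 / 5.1017 = 3.7837 kW

COP = 5.1017, W = 3.7837 kW


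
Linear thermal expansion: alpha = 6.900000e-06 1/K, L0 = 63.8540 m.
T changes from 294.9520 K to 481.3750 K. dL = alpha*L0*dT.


dT = 186.4230 K
dL = 6.900000e-06 * 63.8540 * 186.4230 = 0.082137 m
L_final = 63.936137 m

dL = 0.082137 m


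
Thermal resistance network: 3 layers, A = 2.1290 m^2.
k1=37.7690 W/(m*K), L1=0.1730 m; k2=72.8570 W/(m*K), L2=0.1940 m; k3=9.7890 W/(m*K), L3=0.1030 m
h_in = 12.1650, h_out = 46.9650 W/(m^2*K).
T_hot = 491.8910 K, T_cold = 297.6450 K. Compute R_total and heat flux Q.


R_conv_in = 1/(12.1650*2.1290) = 0.0386
R_1 = 0.1730/(37.7690*2.1290) = 0.0022
R_2 = 0.1940/(72.8570*2.1290) = 0.0013
R_3 = 0.1030/(9.7890*2.1290) = 0.0049
R_conv_out = 1/(46.9650*2.1290) = 0.0100
R_total = 0.0570 K/W
Q = 194.2460 / 0.0570 = 3410.4175 W

R_total = 0.0570 K/W, Q = 3410.4175 W


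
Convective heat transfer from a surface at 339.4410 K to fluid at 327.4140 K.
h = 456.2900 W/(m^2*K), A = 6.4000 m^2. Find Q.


dT = 12.0270 K
Q = 456.2900 * 6.4000 * 12.0270 = 35121.9189 W

35121.9189 W


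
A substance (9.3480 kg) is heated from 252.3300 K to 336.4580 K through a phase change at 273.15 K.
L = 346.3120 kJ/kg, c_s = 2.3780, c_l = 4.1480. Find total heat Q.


Q1 (sensible, solid) = 9.3480 * 2.3780 * 20.8200 = 462.8191 kJ
Q2 (latent) = 9.3480 * 346.3120 = 3237.3246 kJ
Q3 (sensible, liquid) = 9.3480 * 4.1480 * 63.3080 = 2454.7996 kJ
Q_total = 6154.9433 kJ

6154.9433 kJ


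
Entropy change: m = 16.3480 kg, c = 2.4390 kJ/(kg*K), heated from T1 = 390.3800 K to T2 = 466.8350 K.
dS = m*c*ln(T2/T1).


T2/T1 = 1.1958
ln(T2/T1) = 0.1789
dS = 16.3480 * 2.4390 * 0.1789 = 7.1315 kJ/K

7.1315 kJ/K


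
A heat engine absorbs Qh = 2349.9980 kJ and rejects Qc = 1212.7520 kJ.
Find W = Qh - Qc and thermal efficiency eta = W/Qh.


W = 2349.9980 - 1212.7520 = 1137.2460 kJ
eta = 1137.2460 / 2349.9980 = 0.4839 = 48.3935%

W = 1137.2460 kJ, eta = 48.3935%


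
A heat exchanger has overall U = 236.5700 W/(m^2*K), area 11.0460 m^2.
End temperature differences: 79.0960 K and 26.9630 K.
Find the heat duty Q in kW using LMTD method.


LMTD = 48.4419 K
Q = 236.5700 * 11.0460 * 48.4419 = 126586.0214 W = 126.5860 kW

126.5860 kW


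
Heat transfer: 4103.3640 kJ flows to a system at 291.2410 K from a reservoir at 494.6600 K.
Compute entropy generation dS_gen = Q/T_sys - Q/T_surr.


dS_sys = 4103.3640/291.2410 = 14.0892 kJ/K
dS_surr = -4103.3640/494.6600 = -8.2953 kJ/K
dS_gen = 14.0892 - 8.2953 = 5.7939 kJ/K (irreversible)

dS_gen = 5.7939 kJ/K, irreversible


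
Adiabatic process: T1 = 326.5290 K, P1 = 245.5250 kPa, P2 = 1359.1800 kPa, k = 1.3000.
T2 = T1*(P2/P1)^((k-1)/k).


(k-1)/k = 0.2308
(P2/P1)^exp = 1.4842
T2 = 326.5290 * 1.4842 = 484.6465 K

484.6465 K


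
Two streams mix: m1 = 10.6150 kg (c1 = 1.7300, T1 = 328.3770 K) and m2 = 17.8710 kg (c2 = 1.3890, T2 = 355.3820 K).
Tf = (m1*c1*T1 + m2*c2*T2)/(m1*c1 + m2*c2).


num = 14851.8819
den = 43.1868
Tf = 343.8989 K

343.8989 K


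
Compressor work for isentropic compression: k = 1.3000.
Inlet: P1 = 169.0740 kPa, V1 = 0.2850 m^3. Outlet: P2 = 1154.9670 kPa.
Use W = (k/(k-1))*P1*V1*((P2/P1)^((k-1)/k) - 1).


(k-1)/k = 0.2308
(P2/P1)^exp = 1.5580
W = 4.3333 * 169.0740 * 0.2850 * (1.5580 - 1) = 116.5198 kJ

116.5198 kJ


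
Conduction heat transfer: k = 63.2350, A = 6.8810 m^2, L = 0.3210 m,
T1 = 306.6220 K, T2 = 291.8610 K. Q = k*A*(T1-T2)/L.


dT = 14.7610 K
Q = 63.2350 * 6.8810 * 14.7610 / 0.3210 = 20008.7440 W

20008.7440 W


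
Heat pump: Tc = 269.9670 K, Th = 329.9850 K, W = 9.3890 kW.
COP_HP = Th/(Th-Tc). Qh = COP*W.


COP = 329.9850 / 60.0180 = 5.4981
Qh = 5.4981 * 9.3890 = 51.6217 kW

COP = 5.4981, Qh = 51.6217 kW


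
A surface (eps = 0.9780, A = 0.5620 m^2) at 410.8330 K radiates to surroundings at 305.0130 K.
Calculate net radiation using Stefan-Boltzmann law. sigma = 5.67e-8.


T^4 = 2.8488e+10
Tsurr^4 = 8.6551e+09
Q = 0.9780 * 5.67e-8 * 0.5620 * 1.9833e+10 = 618.0775 W

618.0775 W


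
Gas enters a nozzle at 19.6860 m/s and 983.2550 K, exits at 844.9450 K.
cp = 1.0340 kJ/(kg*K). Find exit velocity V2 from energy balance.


dT = 138.3100 K
2*cp*1000*dT = 286025.0800
V1^2 = 387.5386
V2 = sqrt(286412.6186) = 535.1753 m/s

535.1753 m/s


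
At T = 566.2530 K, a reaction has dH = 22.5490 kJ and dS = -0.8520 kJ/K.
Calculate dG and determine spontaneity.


T*dS = 566.2530 * -0.8520 = -482.4476 kJ
dG = 22.5490 + 482.4476 = 504.9966 kJ (non-spontaneous)

dG = 504.9966 kJ, non-spontaneous


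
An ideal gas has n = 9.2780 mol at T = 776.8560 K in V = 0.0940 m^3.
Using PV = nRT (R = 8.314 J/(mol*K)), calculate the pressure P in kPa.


P = nRT/V = 9.2780 * 8.314 * 776.8560 / 0.0940
= 59924.5681 / 0.0940 = 637495.4055 Pa = 637.4954 kPa

637.4954 kPa


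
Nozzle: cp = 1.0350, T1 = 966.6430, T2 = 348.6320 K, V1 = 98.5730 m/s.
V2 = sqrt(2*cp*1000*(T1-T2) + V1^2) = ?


dT = 618.0110 K
2*cp*1000*dT = 1279282.7700
V1^2 = 9716.6363
V2 = sqrt(1288999.4063) = 1135.3411 m/s

1135.3411 m/s


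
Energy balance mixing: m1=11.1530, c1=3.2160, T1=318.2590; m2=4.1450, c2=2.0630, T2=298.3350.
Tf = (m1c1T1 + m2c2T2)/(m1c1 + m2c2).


num = 13966.4319
den = 44.4192
Tf = 314.4234 K

314.4234 K


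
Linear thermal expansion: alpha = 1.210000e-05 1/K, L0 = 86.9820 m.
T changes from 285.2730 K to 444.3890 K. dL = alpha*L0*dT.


dT = 159.1160 K
dL = 1.210000e-05 * 86.9820 * 159.1160 = 0.167467 m
L_final = 87.149467 m

dL = 0.167467 m


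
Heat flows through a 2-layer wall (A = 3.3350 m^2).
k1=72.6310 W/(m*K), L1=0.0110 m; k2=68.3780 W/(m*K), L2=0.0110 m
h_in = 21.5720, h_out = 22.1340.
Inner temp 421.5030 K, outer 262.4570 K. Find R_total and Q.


R_conv_in = 1/(21.5720*3.3350) = 0.0139
R_1 = 0.0110/(72.6310*3.3350) = 4.5412e-05
R_2 = 0.0110/(68.3780*3.3350) = 4.8237e-05
R_conv_out = 1/(22.1340*3.3350) = 0.0135
R_total = 0.0275 K/W
Q = 159.0460 / 0.0275 = 5774.9543 W

R_total = 0.0275 K/W, Q = 5774.9543 W


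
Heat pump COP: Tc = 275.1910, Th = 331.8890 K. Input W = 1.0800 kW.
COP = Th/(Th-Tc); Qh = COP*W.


COP = 331.8890 / 56.6980 = 5.8536
Qh = 5.8536 * 1.0800 = 6.3219 kW

COP = 5.8536, Qh = 6.3219 kW


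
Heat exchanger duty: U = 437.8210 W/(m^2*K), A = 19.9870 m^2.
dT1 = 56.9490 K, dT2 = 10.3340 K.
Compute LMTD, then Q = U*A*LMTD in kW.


LMTD = 27.3127 K
Q = 437.8210 * 19.9870 * 27.3127 = 239005.8062 W = 239.0058 kW

239.0058 kW


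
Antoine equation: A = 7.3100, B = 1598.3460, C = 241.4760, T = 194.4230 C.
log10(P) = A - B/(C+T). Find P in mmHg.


C+T = 435.8990
B/(C+T) = 3.6668
log10(P) = 7.3100 - 3.6668 = 3.6432
P = 10^3.6432 = 4397.6371 mmHg

4397.6371 mmHg


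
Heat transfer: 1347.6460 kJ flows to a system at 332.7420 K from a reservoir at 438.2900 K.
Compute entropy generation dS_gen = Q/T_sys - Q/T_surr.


dS_sys = 1347.6460/332.7420 = 4.0501 kJ/K
dS_surr = -1347.6460/438.2900 = -3.0748 kJ/K
dS_gen = 4.0501 - 3.0748 = 0.9753 kJ/K (irreversible)

dS_gen = 0.9753 kJ/K, irreversible


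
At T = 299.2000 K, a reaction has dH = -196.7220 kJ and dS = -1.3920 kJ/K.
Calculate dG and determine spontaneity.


T*dS = 299.2000 * -1.3920 = -416.4864 kJ
dG = -196.7220 + 416.4864 = 219.7644 kJ (non-spontaneous)

dG = 219.7644 kJ, non-spontaneous


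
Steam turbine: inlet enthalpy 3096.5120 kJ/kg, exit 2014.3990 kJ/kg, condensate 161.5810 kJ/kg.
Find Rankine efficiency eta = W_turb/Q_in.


W = 1082.1130 kJ/kg
Q_in = 2934.9310 kJ/kg
eta = 0.3687 = 36.8701%

eta = 36.8701%


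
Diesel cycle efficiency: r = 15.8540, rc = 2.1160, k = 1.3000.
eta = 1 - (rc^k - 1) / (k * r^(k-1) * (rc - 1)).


r^(k-1) = 2.2911
rc^k = 2.6495
eta = 0.5037 = 50.3735%

50.3735%


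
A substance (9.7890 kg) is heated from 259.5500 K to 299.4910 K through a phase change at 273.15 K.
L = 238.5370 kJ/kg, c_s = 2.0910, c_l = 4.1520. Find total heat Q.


Q1 (sensible, solid) = 9.7890 * 2.0910 * 13.6000 = 278.3757 kJ
Q2 (latent) = 9.7890 * 238.5370 = 2335.0387 kJ
Q3 (sensible, liquid) = 9.7890 * 4.1520 * 26.3410 = 1070.6017 kJ
Q_total = 3684.0161 kJ

3684.0161 kJ


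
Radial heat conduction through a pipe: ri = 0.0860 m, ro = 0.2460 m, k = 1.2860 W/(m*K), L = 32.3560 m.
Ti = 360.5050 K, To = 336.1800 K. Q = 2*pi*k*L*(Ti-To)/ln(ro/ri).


dT = 24.3250 K
ln(ro/ri) = 1.0510
Q = 2*pi*1.2860*32.3560*24.3250 / 1.0510 = 6051.0718 W

6051.0718 W


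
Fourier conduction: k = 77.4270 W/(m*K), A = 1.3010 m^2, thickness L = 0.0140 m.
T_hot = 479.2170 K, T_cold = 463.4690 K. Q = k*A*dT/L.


dT = 15.7480 K
Q = 77.4270 * 1.3010 * 15.7480 / 0.0140 = 113309.7025 W

113309.7025 W


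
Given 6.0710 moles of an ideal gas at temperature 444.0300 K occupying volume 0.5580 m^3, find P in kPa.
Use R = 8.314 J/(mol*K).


P = nRT/V = 6.0710 * 8.314 * 444.0300 / 0.5580
= 22412.1008 / 0.5580 = 40165.0551 Pa = 40.1651 kPa

40.1651 kPa


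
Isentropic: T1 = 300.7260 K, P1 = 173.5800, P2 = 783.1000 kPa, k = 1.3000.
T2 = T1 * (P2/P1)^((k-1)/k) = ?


(k-1)/k = 0.2308
(P2/P1)^exp = 1.4158
T2 = 300.7260 * 1.4158 = 425.7624 K

425.7624 K


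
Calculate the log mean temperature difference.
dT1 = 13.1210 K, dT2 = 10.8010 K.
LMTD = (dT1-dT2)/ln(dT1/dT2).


dT1/dT2 = 1.2148
ln(dT1/dT2) = 0.1946
LMTD = 2.3200 / 0.1946 = 11.9234 K

11.9234 K


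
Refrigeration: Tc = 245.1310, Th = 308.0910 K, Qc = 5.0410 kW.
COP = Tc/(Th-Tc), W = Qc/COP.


COP = 245.1310 / 62.9600 = 3.8934
W = 5.0410 / 3.8934 = 1.2947 kW

COP = 3.8934, W = 1.2947 kW


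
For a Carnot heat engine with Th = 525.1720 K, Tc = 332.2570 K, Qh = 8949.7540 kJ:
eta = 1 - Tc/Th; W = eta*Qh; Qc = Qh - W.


eta = 1 - 332.2570/525.1720 = 0.3673
W = 0.3673 * 8949.7540 = 3287.5740 kJ
Qc = 8949.7540 - 3287.5740 = 5662.1800 kJ

eta = 36.7337%, W = 3287.5740 kJ, Qc = 5662.1800 kJ


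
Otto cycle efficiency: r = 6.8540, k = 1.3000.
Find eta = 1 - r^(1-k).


r^(k-1) = 1.7815
eta = 1 - 1/1.7815 = 0.4387 = 43.8672%

43.8672%


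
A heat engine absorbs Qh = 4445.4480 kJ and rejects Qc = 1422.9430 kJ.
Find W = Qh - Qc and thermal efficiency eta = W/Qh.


W = 4445.4480 - 1422.9430 = 3022.5050 kJ
eta = 3022.5050 / 4445.4480 = 0.6799 = 67.9910%

W = 3022.5050 kJ, eta = 67.9910%


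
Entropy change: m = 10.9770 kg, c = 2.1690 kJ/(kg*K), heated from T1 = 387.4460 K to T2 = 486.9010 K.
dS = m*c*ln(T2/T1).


T2/T1 = 1.2567
ln(T2/T1) = 0.2285
dS = 10.9770 * 2.1690 * 0.2285 = 5.4400 kJ/K

5.4400 kJ/K


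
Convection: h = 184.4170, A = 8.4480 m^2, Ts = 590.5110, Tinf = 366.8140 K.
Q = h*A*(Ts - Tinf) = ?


dT = 223.6970 K
Q = 184.4170 * 8.4480 * 223.6970 = 348509.8185 W

348509.8185 W


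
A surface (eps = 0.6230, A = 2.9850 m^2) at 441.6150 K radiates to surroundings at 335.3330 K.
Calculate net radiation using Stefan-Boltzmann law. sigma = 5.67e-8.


T^4 = 3.8034e+10
Tsurr^4 = 1.2645e+10
Q = 0.6230 * 5.67e-8 * 2.9850 * 2.5390e+10 = 2677.1501 W

2677.1501 W


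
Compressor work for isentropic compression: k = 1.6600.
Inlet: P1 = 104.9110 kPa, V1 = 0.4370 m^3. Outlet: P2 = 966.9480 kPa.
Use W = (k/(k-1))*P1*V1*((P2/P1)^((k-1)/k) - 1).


(k-1)/k = 0.3976
(P2/P1)^exp = 2.4183
W = 2.5152 * 104.9110 * 0.4370 * (2.4183 - 1) = 163.5430 kJ

163.5430 kJ


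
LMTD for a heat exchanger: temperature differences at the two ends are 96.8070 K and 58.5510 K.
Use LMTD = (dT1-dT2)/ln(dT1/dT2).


dT1/dT2 = 1.6534
ln(dT1/dT2) = 0.5028
LMTD = 38.2560 / 0.5028 = 76.0827 K

76.0827 K


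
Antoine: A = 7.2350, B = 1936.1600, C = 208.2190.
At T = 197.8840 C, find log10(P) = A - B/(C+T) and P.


C+T = 406.1030
B/(C+T) = 4.7677
log10(P) = 7.2350 - 4.7677 = 2.4673
P = 10^2.4673 = 293.3206 mmHg

293.3206 mmHg


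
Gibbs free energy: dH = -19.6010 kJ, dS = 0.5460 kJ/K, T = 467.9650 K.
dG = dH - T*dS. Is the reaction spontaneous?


T*dS = 467.9650 * 0.5460 = 255.5089 kJ
dG = -19.6010 - 255.5089 = -275.1099 kJ (spontaneous)

dG = -275.1099 kJ, spontaneous


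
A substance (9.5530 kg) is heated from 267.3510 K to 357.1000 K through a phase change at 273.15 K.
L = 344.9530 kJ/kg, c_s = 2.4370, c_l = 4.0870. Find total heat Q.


Q1 (sensible, solid) = 9.5530 * 2.4370 * 5.7990 = 135.0046 kJ
Q2 (latent) = 9.5530 * 344.9530 = 3295.3360 kJ
Q3 (sensible, liquid) = 9.5530 * 4.0870 * 83.9500 = 3277.6692 kJ
Q_total = 6708.0097 kJ

6708.0097 kJ


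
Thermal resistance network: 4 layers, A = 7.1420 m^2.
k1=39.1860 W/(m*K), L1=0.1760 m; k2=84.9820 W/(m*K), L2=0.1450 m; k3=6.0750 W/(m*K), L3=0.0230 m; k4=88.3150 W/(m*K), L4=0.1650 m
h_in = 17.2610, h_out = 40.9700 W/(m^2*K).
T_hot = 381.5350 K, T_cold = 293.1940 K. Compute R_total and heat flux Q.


R_conv_in = 1/(17.2610*7.1420) = 0.0081
R_1 = 0.1760/(39.1860*7.1420) = 0.0006
R_2 = 0.1450/(84.9820*7.1420) = 0.0002
R_3 = 0.0230/(6.0750*7.1420) = 0.0005
R_4 = 0.1650/(88.3150*7.1420) = 0.0003
R_conv_out = 1/(40.9700*7.1420) = 0.0034
R_total = 0.0132 K/W
Q = 88.3410 / 0.0132 = 6698.2026 W

R_total = 0.0132 K/W, Q = 6698.2026 W


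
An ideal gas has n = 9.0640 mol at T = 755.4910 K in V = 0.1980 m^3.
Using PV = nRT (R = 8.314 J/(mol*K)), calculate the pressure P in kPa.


P = nRT/V = 9.0640 * 8.314 * 755.4910 / 0.1980
= 56932.3633 / 0.1980 = 287537.1884 Pa = 287.5372 kPa

287.5372 kPa


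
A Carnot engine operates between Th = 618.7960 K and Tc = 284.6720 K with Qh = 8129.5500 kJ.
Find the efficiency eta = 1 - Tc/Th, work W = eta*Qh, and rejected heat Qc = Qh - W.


eta = 1 - 284.6720/618.7960 = 0.5400
W = 0.5400 * 8129.5500 = 4389.6175 kJ
Qc = 8129.5500 - 4389.6175 = 3739.9325 kJ

eta = 53.9958%, W = 4389.6175 kJ, Qc = 3739.9325 kJ


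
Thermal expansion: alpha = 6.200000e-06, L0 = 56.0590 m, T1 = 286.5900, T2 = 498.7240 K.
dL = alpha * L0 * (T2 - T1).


dT = 212.1340 K
dL = 6.200000e-06 * 56.0590 * 212.1340 = 0.073731 m
L_final = 56.132731 m

dL = 0.073731 m


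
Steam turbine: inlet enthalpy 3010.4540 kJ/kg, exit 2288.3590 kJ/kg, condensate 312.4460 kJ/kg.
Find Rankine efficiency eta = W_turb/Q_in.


W = 722.0950 kJ/kg
Q_in = 2698.0080 kJ/kg
eta = 0.2676 = 26.7640%

eta = 26.7640%


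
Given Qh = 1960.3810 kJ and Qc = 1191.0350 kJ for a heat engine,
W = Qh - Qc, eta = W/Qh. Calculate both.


W = 1960.3810 - 1191.0350 = 769.3460 kJ
eta = 769.3460 / 1960.3810 = 0.3924 = 39.2447%

W = 769.3460 kJ, eta = 39.2447%


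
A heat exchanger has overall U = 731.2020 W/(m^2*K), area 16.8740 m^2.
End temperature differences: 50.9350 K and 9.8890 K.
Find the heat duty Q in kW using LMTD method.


LMTD = 25.0414 K
Q = 731.2020 * 16.8740 * 25.0414 = 308968.0539 W = 308.9681 kW

308.9681 kW


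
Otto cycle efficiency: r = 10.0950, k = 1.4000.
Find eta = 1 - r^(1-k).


r^(k-1) = 2.5214
eta = 1 - 1/2.5214 = 0.6034 = 60.3396%

60.3396%


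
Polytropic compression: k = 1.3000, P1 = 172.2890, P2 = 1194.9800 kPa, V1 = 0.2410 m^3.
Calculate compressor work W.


(k-1)/k = 0.2308
(P2/P1)^exp = 1.5635
W = 4.3333 * 172.2890 * 0.2410 * (1.5635 - 1) = 101.3908 kJ

101.3908 kJ
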